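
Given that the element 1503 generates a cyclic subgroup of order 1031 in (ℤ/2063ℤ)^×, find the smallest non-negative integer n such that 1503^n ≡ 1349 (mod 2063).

Baby-step giant-step with m = ceil(sqrt(1031)) = 33.
Baby table (1503^j mod 2063 for j=0..32):
  0:1  1:1503  2:24  3:1001  4:576  5:1331  6:1446  7:999
  8:1696  9:1283  10:1507  11:1910  12:1097  13:454  14:1572  15:581
  16:594  17:1566  18:1878  19:450  20:1749  21:485  22:716  23:1325
  24:680  25:855  26:1879  27:1953  28:1773  29:1486  30:1292  31:593
  32:63
Giant step factor: 1503^(-33) ≡ 1757 (mod 2063).
Scan 1349·1757^i mod 2063 for i = 0, 1, …:
  i=0: 1349   i=1: 1869   i=2: 1600   i=3: 1394
  i=4: 477   i=5: 511   i=6: 422   i=7: 837
  i=8: 1753   i=9: 2025     …   i=18: 1512
  i=19: 1503
Match at i=19, j=1: n = 19·33 + 1 = 628.

628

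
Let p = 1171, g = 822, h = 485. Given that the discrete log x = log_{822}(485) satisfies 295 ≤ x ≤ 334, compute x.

319

Compute 822^295 mod 1171 = 458, then multiply by 822 repeatedly:
  822^295=458  822^296=585  822^297=760  822^298=577  822^299=39
  822^300=441  822^301=663  822^302=471  822^303=732  822^304=981
  822^305=734  822^306=283  822^307=768  822^308=127  822^309=175
  822^310=988  822^311=633  822^312=402  822^313=222  822^314=979
  822^315=261  822^316=249  822^317=924  822^318=720  822^319=485
Found 485 at exponent 319.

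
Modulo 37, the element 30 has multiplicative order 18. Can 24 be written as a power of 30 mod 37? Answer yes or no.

24 ∈ ⟨30⟩ iff 24^18 ≡ 1 (mod 37), since |⟨30⟩| = 18.
24^18 mod 37 = 36.
Since 36 ≠ 1, 24 does not lie in the subgroup.

no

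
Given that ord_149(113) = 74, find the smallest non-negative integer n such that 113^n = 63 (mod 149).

Successive powers of 113 modulo 149:
  113^0=1  113^1=113  113^2=104  113^3=130  113^4=88  113^5=110
  113^6=63
So 113^6 ≡ 63 (mod 149), giving n = 6.

6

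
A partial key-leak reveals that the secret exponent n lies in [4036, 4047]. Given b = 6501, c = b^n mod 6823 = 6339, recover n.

4045

Compute 6501^4036 mod 6823 = 4891, then multiply by 6501 repeatedly:
  6501^4036=4891  6501^4037=1211  6501^4038=5792  6501^4039=4478  6501^4040=4560
  6501^4041=5448  6501^4042=6078  6501^4043=1085  6501^4044=5426  6501^4045=6339
Found 6339 at exponent 4045.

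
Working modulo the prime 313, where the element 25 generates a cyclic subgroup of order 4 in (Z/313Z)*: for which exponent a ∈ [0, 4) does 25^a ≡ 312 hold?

2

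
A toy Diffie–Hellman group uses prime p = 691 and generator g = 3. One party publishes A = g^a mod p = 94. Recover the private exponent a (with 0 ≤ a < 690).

427

Baby-step giant-step with m = ceil(sqrt(690)) = 27.
Baby table (3^j mod 691 for j=0..26):
  0:1  1:3  2:9  3:27  4:81  5:243  6:38  7:114
  8:342  9:335  10:314  11:251  12:62  13:186  14:558  15:292
  16:185  17:555  18:283  19:158  20:474  21:40  22:120  23:360
  24:389  25:476  26:46
Giant step factor: 3^(-27) ≡ 686 (mod 691).
Scan 94·686^i mod 691 for i = 0, 1, …:
  i=0: 94   i=1: 221   i=2: 277   i=3: 688
  i=4: 15   i=5: 616   i=6: 375   i=7: 198
  i=8: 392   i=9: 113     …   i=14: 667
  i=15: 120
Match at i=15, j=22: a = 15·27 + 22 = 427.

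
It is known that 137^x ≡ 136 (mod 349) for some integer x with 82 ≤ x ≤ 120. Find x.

87

Compute 137^82 mod 349 = 201, then multiply by 137 repeatedly:
  137^82=201  137^83=315  137^84=228  137^85=175  137^86=243
  137^87=136
Found 136 at exponent 87.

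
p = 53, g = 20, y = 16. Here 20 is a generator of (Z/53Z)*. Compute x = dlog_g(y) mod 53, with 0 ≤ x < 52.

16

Baby-step giant-step with m = ceil(sqrt(52)) = 8.
Baby table (20^j mod 53 for j=0..7):
  0:1  1:20  2:29  3:50  4:46  5:19  6:9  7:21
Giant step factor: 20^(-8) ≡ 13 (mod 53).
Scan 16·13^i mod 53 for i = 0, 1, …:
  i=0: 16   i=1: 49   i=2: 1
Match at i=2, j=0: x = 2·8 + 0 = 16.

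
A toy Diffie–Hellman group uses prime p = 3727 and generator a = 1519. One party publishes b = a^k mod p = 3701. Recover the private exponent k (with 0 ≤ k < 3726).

2153

Baby-step giant-step with m = ceil(sqrt(3726)) = 62.
Baby table (1519^j mod 3727 for j=0..61):
  0:1  1:1519  2:348  3:3105  4:1840  5:3437  6:3003  7:3436
  8:1484  9:3088  10:2106  11:1248  12:2396  13:1972  14:2687  15:488
  16:3326  17:2109  18:2078  19:3440  20:106  21:753  22:3345  23:1154
  24:1236  25:2803  26:1523  27:2697  28:770  29:3079  30:3343  31:1843
  32:540  33:320  34:1570  35:3277  36:2218  37:3661  38:375  39:3121
  40:55  41:1551  42:505  43:3060  44:571  45:2685  46:1177  47:2630
  48:3353  49:2125  50:293  51:1554  52:1335  53:377  54:2432  55:751
  56:307  57:458  58:2480  59:2850  60:2103  61:418
Giant step factor: 1519^(-62) ≡ 3002 (mod 3727).
Scan 3701·3002^i mod 3727 for i = 0, 1, …:
  i=0: 3701   i=1: 215   i=2: 659   i=3: 3008
  i=4: 3222   i=5: 879   i=6: 42   i=7: 3093
  i=8: 1229   i=9: 3455     …   i=33: 22
  i=34: 2685
Match at i=34, j=45: k = 34·62 + 45 = 2153.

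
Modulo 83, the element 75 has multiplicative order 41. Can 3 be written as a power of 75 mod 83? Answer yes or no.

3 ∈ ⟨75⟩ iff 3^41 ≡ 1 (mod 83), since |⟨75⟩| = 41.
3^41 mod 83 = 1.
Since 1 = 1, 3 lies in the subgroup.

yes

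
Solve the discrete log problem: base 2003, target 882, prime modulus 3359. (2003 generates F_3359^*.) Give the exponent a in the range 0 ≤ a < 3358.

652

Baby-step giant-step with m = ceil(sqrt(3358)) = 58.
Baby table (2003^j mod 3359 for j=0..57):
  0:1  1:2003  2:1363  3:2581  4:242  5:1030  6:664  7:3187
  8:1461  9:694  10:2815  11:2043  12:867  13:3357  14:2712  15:633
  16:1556  17:2875  18:1299  19:2031  20:344  21:437  22:1971  23:1088
  24:2632  25:1625  26:4  27:1294  28:2093  29:247  30:968  31:761
  32:2656  33:2671  34:2485  35:2776  36:1183  37:1454  38:109  39:3351
  40:771  41:2532  42:2865  43:1423  44:1837  45:1406  46:1376  47:1748
  48:1166  49:993  50:451  51:3141  52:16  53:1817  54:1654  55:988
  56:513  57:3044
Giant step factor: 2003^(-58) ≡ 1265 (mod 3359).
Scan 882·1265^i mod 3359 for i = 0, 1, …:
  i=0: 882   i=1: 542   i=2: 394   i=3: 1278
  i=4: 991   i=5: 708   i=6: 2126   i=7: 2190
  i=8: 2534   i=9: 1024   i=10: 2145   i=11: 2712
Match at i=11, j=14: a = 11·58 + 14 = 652.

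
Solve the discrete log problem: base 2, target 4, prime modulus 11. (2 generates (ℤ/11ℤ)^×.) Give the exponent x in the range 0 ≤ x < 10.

2

Successive powers of 2 modulo 11:
  2^0=1  2^1=2  2^2=4
So 2^2 ≡ 4 (mod 11), giving x = 2.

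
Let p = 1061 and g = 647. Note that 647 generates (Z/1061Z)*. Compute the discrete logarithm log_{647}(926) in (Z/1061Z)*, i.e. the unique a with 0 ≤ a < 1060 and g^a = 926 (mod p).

Baby-step giant-step with m = ceil(sqrt(1060)) = 33.
Baby table (647^j mod 1061 for j=0..32):
  0:1  1:647  2:575  3:675  4:654  5:860  6:456  7:74
  8:133  9:110  10:83  11:651  12:1041  13:853  14:171  15:293
  16:713  17:837  18:429  19:642  20:523  21:983  22:462  23:773
  24:400  25:977  26:824  27:506  28:594  29:236  30:969  31:953
  32:150
Giant step factor: 647^(-33) ≡ 421 (mod 1061).
Scan 926·421^i mod 1061 for i = 0, 1, …:
  i=0: 926   i=1: 459   i=2: 137   i=3: 383
  i=4: 1032   i=5: 523
Match at i=5, j=20: a = 5·33 + 20 = 185.

185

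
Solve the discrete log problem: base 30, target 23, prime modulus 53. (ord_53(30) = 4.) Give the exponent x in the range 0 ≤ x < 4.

Successive powers of 30 modulo 53:
  30^0=1  30^1=30  30^2=52  30^3=23
So 30^3 ≡ 23 (mod 53), giving x = 3.

3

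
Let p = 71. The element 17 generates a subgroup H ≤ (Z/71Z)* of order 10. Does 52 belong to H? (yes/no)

⟨17⟩ has order 10; its elements mod 71 are {1, 5, 14, 17, 25, 46, 54, 57, 66, 70}.
52 is not in this set.

no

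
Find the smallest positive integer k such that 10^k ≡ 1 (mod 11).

The order of 10 must divide p − 1 = 10 = 2 · 5.
Divisors: 1, 2, 5, 10.
Check each in increasing order: 10^1 ≡ 10;  10^2 ≡ 1.
Smallest exponent giving 1 is 2.

2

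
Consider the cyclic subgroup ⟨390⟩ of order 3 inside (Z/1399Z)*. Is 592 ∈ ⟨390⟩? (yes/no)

592 ∈ ⟨390⟩ iff 592^3 ≡ 1 (mod 1399), since |⟨390⟩| = 3.
592^3 mod 1399 = 190.
Since 190 ≠ 1, 592 does not lie in the subgroup.

no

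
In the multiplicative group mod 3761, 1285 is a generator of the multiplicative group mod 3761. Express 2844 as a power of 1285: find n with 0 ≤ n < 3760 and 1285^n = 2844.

2365

Baby-step giant-step with m = ceil(sqrt(3760)) = 62.
Baby table (1285^j mod 3761 for j=0..61):
  0:1  1:1285  2:146  3:3321  4:2511  5:3458  6:1789  7:894
  8:1685  9:2650  10:1545  11:3278  12:3671  13:941  14:1904  15:1990
  16:3431  17:943  18:713  19:2282  20:2551  21:2204  22:107  23:2099
  24:578  25:1813  26:1646  27:1428  28:3373  29:1633  30:3528  31:1475
  32:3592  33:973  34:1653  35:2901  36:634  37:2314  38:2300  39:3115
  40:1071  41:3470  42:2165  43:2646  44:166  45:2694  46:1670  47:2180
  48:3116  49:2356  50:3616  51:1725  52:1396  53:3624  54:722  55:2564
  56:104  57:2005  58:140  59:3133  60:1635  61:2337
Giant step factor: 1285^(-62) ≡ 1458 (mod 3761).
Scan 2844·1458^i mod 3761 for i = 0, 1, …:
  i=0: 2844   i=1: 1930   i=2: 712   i=3: 60
  i=4: 977   i=5: 2808   i=6: 2096   i=7: 2036
  i=8: 1059   i=9: 2012     …   i=37: 105
  i=38: 2650
Match at i=38, j=9: n = 38·62 + 9 = 2365.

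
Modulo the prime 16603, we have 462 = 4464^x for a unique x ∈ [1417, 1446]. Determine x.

1433

Compute 4464^1417 mod 16603 = 3798, then multiply by 4464 repeatedly:
  4464^1417=3798  4464^1418=2609  4464^1419=7873  4464^1420=13124  4464^1421=10152
  4464^1422=8941  4464^1423=15615  4464^1424=5966  4464^1425=1012  4464^1426=1552
  4464^1427=4677  4464^1428=8157  4464^1429=2469  4464^1430=13827  4464^1431=10377
  4464^1432=558  4464^1433=462
Found 462 at exponent 1433.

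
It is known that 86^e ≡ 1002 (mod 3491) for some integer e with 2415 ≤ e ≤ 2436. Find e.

Compute 86^2415 mod 3491 = 148, then multiply by 86 repeatedly:
  86^2415=148  86^2416=2255  86^2417=1925  86^2418=1473  86^2419=1002
Found 1002 at exponent 2419.

2419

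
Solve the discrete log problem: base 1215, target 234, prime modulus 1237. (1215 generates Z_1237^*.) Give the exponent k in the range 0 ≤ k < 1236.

Baby-step giant-step with m = ceil(sqrt(1236)) = 36.
Baby table (1215^j mod 1237 for j=0..35):
  0:1  1:1215  2:484  3:485  4:463  5:947  6:195  7:658
  8:368  9:563  10:1221  11:352  12:915  13:899  14:14  15:929
  16:591  17:605  18:297  19:888  20:256  21:553  22:204  23:460
  24:1013  25:1217  26:440  27:216  28:196  29:636  30:852  31:1048
  32:447  33:62  34:1110  35:320
Giant step factor: 1215^(-36) ≡ 1169 (mod 1237).
Scan 234·1169^i mod 1237 for i = 0, 1, …:
  i=0: 234   i=1: 169   i=2: 878   i=3: 909
  i=4: 38   i=5: 1127   i=6: 58   i=7: 1004
  i=8: 1000   i=9: 35     …   i=13: 270
  i=14: 195
Match at i=14, j=6: k = 14·36 + 6 = 510.

510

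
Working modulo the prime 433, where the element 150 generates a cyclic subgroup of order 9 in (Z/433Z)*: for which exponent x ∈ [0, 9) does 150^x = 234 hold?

Successive powers of 150 modulo 433:
  150^0=1  150^1=150  150^2=417  150^3=198  150^4=256  150^5=296
  150^6=234
So 150^6 ≡ 234 (mod 433), giving x = 6.

6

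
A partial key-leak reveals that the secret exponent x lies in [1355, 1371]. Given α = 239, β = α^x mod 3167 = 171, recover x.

Compute 239^1355 mod 3167 = 2993, then multiply by 239 repeatedly:
  239^1355=2993  239^1356=2752  239^1357=2159  239^1358=2947  239^1359=1259
  239^1360=36  239^1361=2270  239^1362=973  239^1363=1356  239^1364=1050
  239^1365=757  239^1366=404  239^1367=1546  239^1368=2122  239^1369=438
  239^1370=171
Found 171 at exponent 1370.

1370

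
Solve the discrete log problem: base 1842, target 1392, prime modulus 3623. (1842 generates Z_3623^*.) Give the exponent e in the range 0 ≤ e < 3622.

Baby-step giant-step with m = ceil(sqrt(3622)) = 61.
Baby table (1842^j mod 3623 for j=0..60):
  0:1  1:1842  2:1836  3:1653  4:1506  5:2457  6:667  7:417
  8:38  9:1159  10:931  11:1223  12:2883  13:2791  14:3608  15:1354
  16:1444  17:566  18:2771  19:2998  20:864  21:991  22:3053  23:730
  24:527  25:3393  26:231  27:1611  28:225  29:1428  30:78  31:2379
  32:1911  33:2129  34:1532  35:3250  36:1304  37:3542  38:2964  39:3450
  40:158  41:1196  42:248  43:318  44:2453  45:545  46:319  47:672
  48:2381  49:1972  50:2178  51:1215  52:2639  53:2595  54:1253  55:175
  56:3526  57:2476  58:3058  59:2694  60:2461
Giant step factor: 1842^(-61) ≡ 1699 (mod 3623).
Scan 1392·1699^i mod 3623 for i = 0, 1, …:
  i=0: 1392   i=1: 2812   i=2: 2474   i=3: 646
  i=4: 3408   i=5: 638   i=6: 685   i=7: 832
  i=8: 598   i=9: 1562     …   i=35: 401
  i=36: 175
Match at i=36, j=55: e = 36·61 + 55 = 2251.

2251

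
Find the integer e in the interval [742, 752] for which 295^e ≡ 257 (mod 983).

Compute 295^742 mod 983 = 469, then multiply by 295 repeatedly:
  295^742=469  295^743=735  295^744=565  295^745=548  295^746=448
  295^747=438  295^748=437  295^749=142  295^750=604  295^751=257
Found 257 at exponent 751.

751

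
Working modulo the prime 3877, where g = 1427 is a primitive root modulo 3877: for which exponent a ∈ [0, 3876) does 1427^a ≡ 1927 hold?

Baby-step giant-step with m = ceil(sqrt(3876)) = 63.
Baby table (1427^j mod 3877 for j=0..62):
  0:1  1:1427  2:904  3:2844  4:3046  5:525  6:914  7:1606
  8:455  9:1826  10:358  11:2979  12:1841  13:2378  14:1031  15:1854
  16:1544  17:1152  18:56  19:2372  20:223  21:307  22:3865  23:2261
  24:783  25:765  26:2218  27:1454  28:663  29:113  30:2294  31:1350
  32:3458  33:3022  34:1170  35:2480  36:3136  37:1014  38:857  39:1684
  40:3205  41:2552  42:1201  43:193  44:144  45:7  46:2235  47:2451
  48:523  49:1937  50:3675  51:2521  52:3488  53:3185  54:1151  55:2506
  56:1468  57:1256  58:1138  59:3340  60:1347  61:3054  62:310
Giant step factor: 1427^(-63) ≡ 1533 (mod 3877).
Scan 1927·1533^i mod 3877 for i = 0, 1, …:
  i=0: 1927   i=1: 3694   i=2: 2482   i=3: 1569
  i=4: 1537   i=5: 2882   i=6: 2203   i=7: 332
  i=8: 1069   i=9: 2683     …   i=13: 118
  i=14: 2552
Match at i=14, j=41: a = 14·63 + 41 = 923.

923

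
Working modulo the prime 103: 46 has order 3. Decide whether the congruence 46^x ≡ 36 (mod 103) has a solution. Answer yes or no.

no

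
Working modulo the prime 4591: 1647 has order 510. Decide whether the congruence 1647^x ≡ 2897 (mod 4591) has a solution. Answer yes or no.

2897 ∈ ⟨1647⟩ iff 2897^510 ≡ 1 (mod 4591), since |⟨1647⟩| = 510.
2897^510 mod 4591 = 1.
Since 1 = 1, 2897 lies in the subgroup.

yes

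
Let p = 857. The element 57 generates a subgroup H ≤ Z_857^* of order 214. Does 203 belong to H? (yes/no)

no

203 ∈ ⟨57⟩ iff 203^214 ≡ 1 (mod 857), since |⟨57⟩| = 214.
203^214 mod 857 = 650.
Since 650 ≠ 1, 203 does not lie in the subgroup.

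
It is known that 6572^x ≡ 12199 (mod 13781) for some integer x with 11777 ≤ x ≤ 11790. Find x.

11779

Compute 6572^11777 mod 13781 = 3800, then multiply by 6572 repeatedly:
  6572^11777=3800  6572^11778=2428  6572^11779=12199
Found 12199 at exponent 11779.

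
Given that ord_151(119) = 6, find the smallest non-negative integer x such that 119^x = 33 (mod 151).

5

Successive powers of 119 modulo 151:
  119^0=1  119^1=119  119^2=118  119^3=150  119^4=32  119^5=33
So 119^5 ≡ 33 (mod 151), giving x = 5.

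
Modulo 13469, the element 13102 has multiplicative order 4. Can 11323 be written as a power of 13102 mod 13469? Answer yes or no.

⟨13102⟩ has order 4; its elements mod 13469 are {1, 367, 13102, 13468}.
11323 is not in this set.

no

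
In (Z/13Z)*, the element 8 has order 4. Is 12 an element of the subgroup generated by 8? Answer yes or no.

⟨8⟩ has order 4; its elements mod 13 are {1, 5, 8, 12}.
12 is in this set.

yes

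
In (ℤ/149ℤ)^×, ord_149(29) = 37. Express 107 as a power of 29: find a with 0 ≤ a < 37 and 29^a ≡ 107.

5

Successive powers of 29 modulo 149:
  29^0=1  29^1=29  29^2=96  29^3=102  29^4=127  29^5=107
So 29^5 ≡ 107 (mod 149), giving a = 5.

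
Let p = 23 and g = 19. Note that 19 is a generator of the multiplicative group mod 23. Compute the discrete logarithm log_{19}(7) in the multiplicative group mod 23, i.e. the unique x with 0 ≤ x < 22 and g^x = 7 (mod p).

13

Successive powers of 19 modulo 23:
  19^0=1  19^1=19  19^2=16  19^3=5  19^4=3  19^5=11
  19^6=2  19^7=15  19^8=9  19^9=10  19^10=6  19^11=22
  19^12=4  19^13=7
So 19^13 ≡ 7 (mod 23), giving x = 13.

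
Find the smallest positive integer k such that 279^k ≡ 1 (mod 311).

62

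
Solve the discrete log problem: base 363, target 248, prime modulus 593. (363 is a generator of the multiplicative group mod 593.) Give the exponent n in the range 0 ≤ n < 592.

40

Baby-step giant-step with m = ceil(sqrt(592)) = 25.
Baby table (363^j mod 593 for j=0..24):
  0:1  1:363  2:123  3:174  4:304  5:54  6:33  7:119
  8:501  9:405  10:544  11:3  12:496  13:369  14:522  15:319
  16:162  17:99  18:357  19:317  20:29  21:446  22:9  23:302
  24:514
Giant step factor: 363^(-25) ≡ 348 (mod 593).
Scan 248·348^i mod 593 for i = 0, 1, …:
  i=0: 248   i=1: 319
Match at i=1, j=15: n = 1·25 + 15 = 40.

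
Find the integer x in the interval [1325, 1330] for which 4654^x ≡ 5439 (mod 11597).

1329

Compute 4654^1325 mod 11597 = 11010, then multiply by 4654 repeatedly:
  4654^1325=11010  4654^1326=4994  4654^1327=1688  4654^1328=4783  4654^1329=5439
Found 5439 at exponent 1329.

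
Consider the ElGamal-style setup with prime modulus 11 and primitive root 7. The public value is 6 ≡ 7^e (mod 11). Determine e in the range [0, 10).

7

Successive powers of 7 modulo 11:
  7^0=1  7^1=7  7^2=5  7^3=2  7^4=3  7^5=10
  7^6=4  7^7=6
So 7^7 ≡ 6 (mod 11), giving e = 7.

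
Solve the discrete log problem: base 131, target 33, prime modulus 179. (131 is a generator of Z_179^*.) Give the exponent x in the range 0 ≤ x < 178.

75

Baby-step giant-step with m = ceil(sqrt(178)) = 14.
Baby table (131^j mod 179 for j=0..13):
  0:1  1:131  2:156  3:30  4:171  5:26  6:5  7:118
  8:64  9:150  10:139  11:130  12:25  13:53
Giant step factor: 131^(-14) ≡ 146 (mod 179).
Scan 33·146^i mod 179 for i = 0, 1, …:
  i=0: 33   i=1: 164   i=2: 137   i=3: 133
  i=4: 86   i=5: 26
Match at i=5, j=5: x = 5·14 + 5 = 75.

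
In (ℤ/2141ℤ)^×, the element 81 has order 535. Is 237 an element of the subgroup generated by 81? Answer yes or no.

no

237 ∈ ⟨81⟩ iff 237^535 ≡ 1 (mod 2141), since |⟨81⟩| = 535.
237^535 mod 2141 = 1722.
Since 1722 ≠ 1, 237 does not lie in the subgroup.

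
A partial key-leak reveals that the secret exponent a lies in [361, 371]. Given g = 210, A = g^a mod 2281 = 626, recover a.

361

Compute 210^361 mod 2281 = 626, then multiply by 210 repeatedly:
  210^361=626
Found 626 at exponent 361.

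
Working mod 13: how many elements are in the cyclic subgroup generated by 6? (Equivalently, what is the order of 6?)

12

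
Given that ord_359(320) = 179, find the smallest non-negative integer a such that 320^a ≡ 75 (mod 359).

Baby-step giant-step with m = ceil(sqrt(179)) = 14.
Baby table (320^j mod 359 for j=0..13):
  0:1  1:320  2:85  3:275  4:45  5:40  6:235  7:169
  8:230  9:5  10:164  11:66  12:298  13:225
Giant step factor: 320^(-14) ≡ 289 (mod 359).
Scan 75·289^i mod 359 for i = 0, 1, …:
  i=0: 75   i=1: 135   i=2: 243   i=3: 222
  i=4: 256   i=5: 30   i=6: 54   i=7: 169
Match at i=7, j=7: a = 7·14 + 7 = 105.

105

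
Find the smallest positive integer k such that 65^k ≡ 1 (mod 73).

The order of 65 must divide p − 1 = 72 = 2^3 · 3^2.
Divisors: 1, 2, 3, 4, 6, 8, 9, 12, 18, 24, 36, 72.
Check each in increasing order: 65^1 ≡ 65;  65^2 ≡ 64;  65^3 ≡ 72;  65^4 ≡ 8;  65^6 ≡ 1.
Smallest exponent giving 1 is 6.

6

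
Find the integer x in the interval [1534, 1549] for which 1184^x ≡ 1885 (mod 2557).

Compute 1184^1534 mod 2557 = 402, then multiply by 1184 repeatedly:
  1184^1534=402  1184^1535=366  1184^1536=1211  1184^1537=1904  1184^1538=1619
  1184^1539=1703  1184^1540=1436  1184^1541=2376  1184^1542=484  1184^1543=288
  1184^1544=911  1184^1545=2127  1184^1546=2280  1184^1547=1885
Found 1885 at exponent 1547.

1547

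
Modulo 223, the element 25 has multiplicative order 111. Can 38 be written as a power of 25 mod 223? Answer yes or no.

yes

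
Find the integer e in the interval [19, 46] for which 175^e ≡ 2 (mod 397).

45

Compute 175^19 mod 397 = 262, then multiply by 175 repeatedly:
  175^19=262  175^20=195  175^21=380  175^22=201  175^23=239
  175^24=140  175^25=283  175^26=297  175^27=365  175^28=355
  175^29=193  175^30=30  175^31=89  175^32=92  175^33=220
  175^34=388  175^35=13  175^36=290  175^37=331  175^38=360
  175^39=274  175^40=310  175^41=258  175^42=289  175^43=156
  175^44=304  175^45=2
Found 2 at exponent 45.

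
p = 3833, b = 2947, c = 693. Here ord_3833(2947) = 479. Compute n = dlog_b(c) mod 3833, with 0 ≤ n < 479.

Baby-step giant-step with m = ceil(sqrt(479)) = 22.
Baby table (2947^j mod 3833 for j=0..21):
  0:1  1:2947  2:3064  3:2893  4:1079  5:2256  6:2010  7:1485
  8:2842  9:269  10:3145  11:121  12:118  13:2776  14:1250  15:237
  16:833  17:1731  18:3367  19:2745  20:1885  21:1078
Giant step factor: 2947^(-22) ≡ 2241 (mod 3833).
Scan 693·2241^i mod 3833 for i = 0, 1, …:
  i=0: 693   i=1: 648   i=2: 3294   i=3: 3329
  i=4: 1271   i=5: 392   i=6: 715   i=7: 121
Match at i=7, j=11: n = 7·22 + 11 = 165.

165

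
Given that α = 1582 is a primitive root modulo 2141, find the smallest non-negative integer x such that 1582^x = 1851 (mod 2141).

783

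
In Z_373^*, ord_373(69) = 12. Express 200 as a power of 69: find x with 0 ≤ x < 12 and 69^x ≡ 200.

Successive powers of 69 modulo 373:
  69^0=1  69^1=69  69^2=285  69^3=269  69^4=284  69^5=200
So 69^5 ≡ 200 (mod 373), giving x = 5.

5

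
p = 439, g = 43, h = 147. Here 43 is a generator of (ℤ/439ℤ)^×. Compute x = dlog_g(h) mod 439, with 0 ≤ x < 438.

177

Baby-step giant-step with m = ceil(sqrt(438)) = 21.
Baby table (43^j mod 439 for j=0..20):
  0:1  1:43  2:93  3:48  4:308  5:74  6:109  7:297
  8:40  9:403  10:208  11:164  12:28  13:326  14:409  15:27
  16:283  17:316  18:418  19:414  20:242
Giant step factor: 43^(-21) ≡ 233 (mod 439).
Scan 147·233^i mod 439 for i = 0, 1, …:
  i=0: 147   i=1: 9   i=2: 341   i=3: 433
  i=4: 358   i=5: 4   i=6: 54   i=7: 290
  i=8: 403
Match at i=8, j=9: x = 8·21 + 9 = 177.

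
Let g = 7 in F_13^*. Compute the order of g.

12

The order of 7 must divide p − 1 = 12 = 2^2 · 3.
Divisors: 1, 2, 3, 4, 6, 12.
Check each in increasing order: 7^1 ≡ 7;  7^2 ≡ 10;  7^3 ≡ 5;  7^4 ≡ 9;  7^6 ≡ 12;  7^12 ≡ 1.
Smallest exponent giving 1 is 12.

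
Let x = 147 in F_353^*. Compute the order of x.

352

The order of 147 must divide p − 1 = 352 = 2^5 · 11.
Divisors: 1, 2, 4, 8, 11, 16, 22, 32, 44, 88, 176, 352.
Check each in increasing order: 147^1 ≡ 147;  147^2 ≡ 76;  147^4 ≡ 128;  147^8 ≡ 146;  147^11 ≡ 252;  147^16 ≡ 136;  147^22 ≡ 317;  147^32 ≡ 140;  147^44 ≡ 237;  147^88 ≡ 42;  147^176 ≡ 352;  147^352 ≡ 1.
Smallest exponent giving 1 is 352.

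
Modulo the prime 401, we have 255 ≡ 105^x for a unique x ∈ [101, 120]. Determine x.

112

Compute 105^101 mod 401 = 306, then multiply by 105 repeatedly:
  105^101=306  105^102=50  105^103=37  105^104=276  105^105=108
  105^106=112  105^107=131  105^108=121  105^109=274  105^110=299
  105^111=117  105^112=255
Found 255 at exponent 112.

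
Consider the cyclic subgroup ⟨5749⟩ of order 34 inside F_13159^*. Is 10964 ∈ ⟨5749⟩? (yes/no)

10964 ∈ ⟨5749⟩ iff 10964^34 ≡ 1 (mod 13159), since |⟨5749⟩| = 34.
10964^34 mod 13159 = 10434.
Since 10434 ≠ 1, 10964 does not lie in the subgroup.

no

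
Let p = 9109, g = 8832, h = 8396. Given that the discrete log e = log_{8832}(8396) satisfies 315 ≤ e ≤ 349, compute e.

337

Compute 8832^315 mod 9109 = 8, then multiply by 8832 repeatedly:
  8832^315=8  8832^316=6893  8832^317=3529  8832^318=6239  8832^319=2507
  8832^320=6954  8832^321=4850  8832^322=4682  8832^323=5673  8832^324=4436
  8832^325=943  8832^326=2950  8832^327=2660  8832^328=1009  8832^329=2886
  8832^330=2170  8832^331=104  8832^332=7628  8832^333=332  8832^334=8235
  8832^335=5264  8832^336=8421  8832^337=8396
Found 8396 at exponent 337.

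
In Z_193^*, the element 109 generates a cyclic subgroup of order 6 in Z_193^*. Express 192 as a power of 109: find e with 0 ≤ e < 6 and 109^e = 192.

Successive powers of 109 modulo 193:
  109^0=1  109^1=109  109^2=108  109^3=192
So 109^3 ≡ 192 (mod 193), giving e = 3.

3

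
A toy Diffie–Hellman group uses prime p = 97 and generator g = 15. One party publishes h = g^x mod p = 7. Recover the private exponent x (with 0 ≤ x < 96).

Baby-step giant-step with m = ceil(sqrt(96)) = 10.
Baby table (15^j mod 97 for j=0..9):
  0:1  1:15  2:31  3:77  4:88  5:59  6:12  7:83
  8:81  9:51
Giant step factor: 15^(-10) ≡ 44 (mod 97).
Scan 7·44^i mod 97 for i = 0, 1, …:
  i=0: 7   i=1: 17   i=2: 69   i=3: 29
  i=4: 15
Match at i=4, j=1: x = 4·10 + 1 = 41.

41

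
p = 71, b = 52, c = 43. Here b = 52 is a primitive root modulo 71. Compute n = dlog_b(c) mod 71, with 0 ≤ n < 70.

38

Baby-step giant-step with m = ceil(sqrt(70)) = 9.
Baby table (52^j mod 71 for j=0..8):
  0:1  1:52  2:6  3:28  4:36  5:26  6:3  7:14
  8:18
Giant step factor: 52^(-9) ≡ 11 (mod 71).
Scan 43·11^i mod 71 for i = 0, 1, …:
  i=0: 43   i=1: 47   i=2: 20   i=3: 7
  i=4: 6
Match at i=4, j=2: n = 4·9 + 2 = 38.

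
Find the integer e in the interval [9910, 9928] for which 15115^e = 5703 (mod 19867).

9913

Compute 15115^9910 mod 19867 = 10124, then multiply by 15115 repeatedly:
  15115^9910=10124  15115^9911=8626  15115^9912=14736  15115^9913=5703
Found 5703 at exponent 9913.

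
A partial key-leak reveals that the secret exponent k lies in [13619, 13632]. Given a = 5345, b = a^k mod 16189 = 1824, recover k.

Compute 5345^13619 mod 16189 = 1824, then multiply by 5345 repeatedly:
  5345^13619=1824
Found 1824 at exponent 13619.

13619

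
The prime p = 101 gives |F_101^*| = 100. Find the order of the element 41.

20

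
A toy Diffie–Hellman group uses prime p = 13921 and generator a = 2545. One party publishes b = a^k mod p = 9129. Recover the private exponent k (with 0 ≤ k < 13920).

Baby-step giant-step with m = ceil(sqrt(13920)) = 118.
Baby table (2545^j mod 13921 for j=0..117):
  0:1  1:2545  2:3760  3:5473  4:7785  5:3242  6:9658  7:9045
  8:8112  9:197  10:209  11:2907  12:6264  13:2335  14:12229  15:9370
  16:13898  17:11070  18:10967  19:13331  20:1918  21:8960  22:602  23:780
  24:8318  25:9390  26:9114  27:2744  28:9059  29:1979  30:11074  31:7226
  32:529  33:9889  34:12258  35:13570  36:11570  37:2735  38:75  39:9902
  40:3580  41:6766  42:13114  43:6493  44:458  45:10167  46:9797  47:854
  48:1754  49:9210  50:10407  51:8073  52:12310  53:6700  54:12196  55:8911
  56:1186  57:11434  58:4640  59:3792  60:3387  61:2816  62:11326  63:8200
  64:1421  65:10906  66:11217  67:9215  68:9211  69:12952  70:11833  71:3862
  72:564  73:1517  74:4648  75:10231  76:5625  77:4837  78:4001  79:6294
  80:9080  81:13661  82:6508  83:10791  84:10883  85:8366  86:6261  87:8621
  88:949  89:6872  90:4464  91:1344  92:9835  93:117  94:5424  95:8369
  96:13896  97:5980  98:3447  99:2385  100:269  101:2476  102:9128  103:10532
  104:6015  105:8996  106:8696  107:10851  108:10452  109:11230  110:537  111:2407
  112:575  113:1670  114:4245  115:829  116:7734  117:12657
Giant step factor: 2545^(-118) ≡ 9741 (mod 13921).
Scan 9129·9741^i mod 13921 for i = 0, 1, …:
  i=0: 9129   i=1: 12162   i=2: 2332   i=3: 10861
  i=4: 11322   i=5: 5440   i=6: 7714   i=7: 10437
  i=8: 1754
Match at i=8, j=48: k = 8·118 + 48 = 992.

992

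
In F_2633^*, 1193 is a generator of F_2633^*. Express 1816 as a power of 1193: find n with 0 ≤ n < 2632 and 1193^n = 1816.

2314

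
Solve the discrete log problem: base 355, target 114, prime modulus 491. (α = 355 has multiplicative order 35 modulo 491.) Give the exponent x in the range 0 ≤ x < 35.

11

Successive powers of 355 modulo 491:
  355^0=1  355^1=355  355^2=329  355^3=428  355^4=221  355^5=386
  355^6=41  355^7=316  355^8=232  355^9=363  355^10=223  355^11=114
So 355^11 ≡ 114 (mod 491), giving x = 11.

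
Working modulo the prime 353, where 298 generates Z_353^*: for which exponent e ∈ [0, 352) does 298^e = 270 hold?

Baby-step giant-step with m = ceil(sqrt(352)) = 19.
Baby table (298^j mod 353 for j=0..18):
  0:1  1:298  2:201  3:241  4:159  5:80  6:189  7:195
  8:218  9:12  10:46  11:294  12:68  13:143  14:254  15:150
  16:222  17:145  18:144
Giant step factor: 298^(-19) ≡ 204 (mod 353).
Scan 270·204^i mod 353 for i = 0, 1, …:
  i=0: 270   i=1: 12
Match at i=1, j=9: e = 1·19 + 9 = 28.

28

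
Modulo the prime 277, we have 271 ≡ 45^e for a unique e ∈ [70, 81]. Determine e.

73

Compute 45^70 mod 277 = 70, then multiply by 45 repeatedly:
  45^70=70  45^71=103  45^72=203  45^73=271
Found 271 at exponent 73.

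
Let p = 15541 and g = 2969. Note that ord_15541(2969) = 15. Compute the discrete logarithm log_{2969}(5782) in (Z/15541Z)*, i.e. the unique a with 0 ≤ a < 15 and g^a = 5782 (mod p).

Successive powers of 2969 modulo 15541:
  2969^0=1  2969^1=2969  2969^2=3214  2969^3=192  2969^4=10572  2969^5=10989
  2969^6=5782
So 2969^6 ≡ 5782 (mod 15541), giving a = 6.

6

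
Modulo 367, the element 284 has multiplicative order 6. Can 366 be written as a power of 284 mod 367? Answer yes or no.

yes

⟨284⟩ has order 6; its elements mod 367 are {1, 83, 84, 283, 284, 366}.
366 is in this set.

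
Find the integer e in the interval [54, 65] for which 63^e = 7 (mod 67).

61

Compute 63^54 mod 67 = 24, then multiply by 63 repeatedly:
  63^54=24  63^55=38  63^56=49  63^57=5  63^58=47
  63^59=13  63^60=15  63^61=7
Found 7 at exponent 61.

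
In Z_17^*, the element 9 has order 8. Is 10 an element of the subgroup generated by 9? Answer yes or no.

10 ∈ ⟨9⟩ iff 10^8 ≡ 1 (mod 17), since |⟨9⟩| = 8.
10^8 mod 17 = 16.
Since 16 ≠ 1, 10 does not lie in the subgroup.

no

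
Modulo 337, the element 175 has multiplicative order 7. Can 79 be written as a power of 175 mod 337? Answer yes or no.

79 ∈ ⟨175⟩ iff 79^7 ≡ 1 (mod 337), since |⟨175⟩| = 7.
79^7 mod 337 = 1.
Since 1 = 1, 79 lies in the subgroup.

yes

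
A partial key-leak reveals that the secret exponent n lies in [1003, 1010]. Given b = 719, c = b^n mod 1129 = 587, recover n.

Compute 719^1003 mod 1129 = 1067, then multiply by 719 repeatedly:
  719^1003=1067  719^1004=582  719^1005=728  719^1006=705  719^1007=1103
  719^1008=499  719^1009=888  719^1010=587
Found 587 at exponent 1010.

1010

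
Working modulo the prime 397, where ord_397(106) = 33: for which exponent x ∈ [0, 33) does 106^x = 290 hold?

Successive powers of 106 modulo 397:
  106^0=1  106^1=106  106^2=120  106^3=16  106^4=108  106^5=332
  106^6=256  106^7=140  106^8=151  106^9=126  106^10=255  106^11=34
  106^12=31  106^13=110  106^14=147  106^15=99  106^16=172  106^17=367
  106^18=393  106^19=370  106^20=314  106^21=333  106^22=362  106^23=260
  106^24=167  106^25=234  106^26=190  106^27=290
So 106^27 ≡ 290 (mod 397), giving x = 27.

27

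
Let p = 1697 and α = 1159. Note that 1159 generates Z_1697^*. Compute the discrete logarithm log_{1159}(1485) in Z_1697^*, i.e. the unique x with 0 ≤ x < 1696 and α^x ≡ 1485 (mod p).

Baby-step giant-step with m = ceil(sqrt(1696)) = 42.
Baby table (1159^j mod 1697 for j=0..41):
  0:1  1:1159  2:954  3:939  4:524  5:1487  6:978  7:1603
  8:1359  9:265  10:1675  11:1654  12:1073  13:1403  14:351  15:1226
  16:545  17:371  18:648  19:958  20:484  21:946  22:152  23:1377
  24:763  25:180  26:1586  27:323  28:1017  29:985  30:1231  31:1249
  32:50  33:252  34:184  35:1131  36:745  37:1379  38:1384  39:391
  40:70  41:1371
Giant step factor: 1159^(-42) ≡ 668 (mod 1697).
Scan 1485·668^i mod 1697 for i = 0, 1, …:
  i=0: 1485   i=1: 932   i=2: 1474   i=3: 372
  i=4: 734   i=5: 1576   i=6: 628   i=7: 345
  i=8: 1365   i=9: 531     …   i=35: 1613
  i=36: 1586
Match at i=36, j=26: x = 36·42 + 26 = 1538.

1538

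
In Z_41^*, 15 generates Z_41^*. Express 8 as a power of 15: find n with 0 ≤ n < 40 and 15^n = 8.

14

Successive powers of 15 modulo 41:
  15^0=1  15^1=15  15^2=20  15^3=13  15^4=31  15^5=14
  15^6=5  15^7=34  15^8=18  15^9=24  15^10=32  15^11=29
  15^12=25  15^13=6  15^14=8
So 15^14 ≡ 8 (mod 41), giving n = 14.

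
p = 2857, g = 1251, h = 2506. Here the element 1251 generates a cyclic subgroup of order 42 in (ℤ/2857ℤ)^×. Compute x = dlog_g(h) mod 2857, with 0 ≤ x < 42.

28

Successive powers of 1251 modulo 2857:
  1251^0=1  1251^1=1251  1251^2=2222  1251^3=2718  1251^4=388  1251^5=2555
  1251^6=2179  1251^7=351  1251^8=1980  1251^9=2818  1251^10=2637  1251^11=1909
  1251^12=2564  1251^13=2010  1251^14=350  1251^15=729  1251^16=596  1251^17=2776
  1251^18=1521  1251^19=9  1251^20=2688  1251^21=2856  1251^22=1606  1251^23=635
  1251^24=139  1251^25=2469  1251^26=302  1251^27=678  1251^28=2506
So 1251^28 ≡ 2506 (mod 2857), giving x = 28.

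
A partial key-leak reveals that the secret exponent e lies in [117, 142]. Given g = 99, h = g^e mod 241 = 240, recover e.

Compute 99^117 mod 241 = 73, then multiply by 99 repeatedly:
  99^117=73  99^118=238  99^119=185  99^120=240
Found 240 at exponent 120.

120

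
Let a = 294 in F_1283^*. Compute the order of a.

The order of 294 must divide p − 1 = 1282 = 2 · 641.
Divisors: 1, 2, 641, 1282.
Check each in increasing order: 294^1 ≡ 294;  294^2 ≡ 475;  294^641 ≡ 1282;  294^1282 ≡ 1.
Smallest exponent giving 1 is 1282.

1282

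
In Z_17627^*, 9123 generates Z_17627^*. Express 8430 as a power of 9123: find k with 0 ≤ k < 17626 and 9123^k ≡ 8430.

11641

Baby-step giant-step with m = ceil(sqrt(17626)) = 133.
Baby table (9123^j mod 17627 for j=0..132):
  0:1  1:9123  2:12062  3:13892  4:16213  5:3042  6:7268  7:10817
  8:7545  9:17227  10:17216  11:4998  12:13332  13:1536  14:17090  15:1255
  16:9442  17:13844  18:1357  19:5757  20:10278  21:8181  22:2545  23:3276
  24:9183  25:13005  26:14905  27:3637  28:6337  29:13518  30:6222  31:4366
  32:11625  33:10843  34:15592  35:13553  36:8241  37:3488  38:4289  39:14234
  40:16300  41:3528  42:16669  43:3158  44:7916  45:17476  46:14960  47:11846
  48:17548  49:1990  50:16587  51:13033  52:5944  53:6460  54:7519  55:9180
  56:3263  57:13973  58:14842  59:10579  60:4392  61:2045  62:7169  63:6617
  64:12043  65:16825  66:16186  67:3499  68:16507  69:5900  70:10469  71:5601
  72:14877  73:12598  74:3514  75:12336  76:10560  77:7325  78:2018  79:7626
  80:15856  81:7126  82:2122  83:4560  84:1160  85:6480  86:13709  87:3642
  88:16698  89:3320  90:5174  91:14923  92:9208  93:11929  94:16796  95:16024
  96:6241  97:1433  98:11652  99:10386  100:6353  101:843  102:5317  103:15114
  104:6628  105:6634  106:8491  107:10355  108:5572  109:14715  110:15340  111:6067
  112:461  113:10477  114:8077  115:5611  116:345  117:9829  118:1418  119:15823
  120:5726  121:9497  122:4426  123:12568  124:11856  125:3016  126:16848  127:14491
  128:16520  129:1110  130:8632  131:9927  132:14122
Giant step factor: 9123^(-133) ≡ 14159 (mod 17627).
Scan 8430·14159^i mod 17627 for i = 0, 1, …:
  i=0: 8430   i=1: 7953   i=2: 5251   i=3: 15850
  i=4: 10813   i=5: 10772   i=6: 11944   i=7: 1658
  i=8: 14085   i=9: 15264     …   i=86: 4973
  i=87: 10469
Match at i=87, j=70: k = 87·133 + 70 = 11641.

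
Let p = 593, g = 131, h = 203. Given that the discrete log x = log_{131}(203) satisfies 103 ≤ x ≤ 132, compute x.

103

Compute 131^103 mod 593 = 203, then multiply by 131 repeatedly:
  131^103=203
Found 203 at exponent 103.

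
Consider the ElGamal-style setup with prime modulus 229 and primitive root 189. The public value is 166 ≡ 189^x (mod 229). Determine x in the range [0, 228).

227

Baby-step giant-step with m = ceil(sqrt(228)) = 16.
Baby table (189^j mod 229 for j=0..15):
  0:1  1:189  2:226  3:120  4:9  5:98  6:202  7:164
  8:81  9:195  10:215  11:102  12:42  13:152  14:103  15:2
Giant step factor: 189^(-16) ≡ 83 (mod 229).
Scan 166·83^i mod 229 for i = 0, 1, …:
  i=0: 166   i=1: 38   i=2: 177   i=3: 35
  i=4: 157   i=5: 207   i=6: 6   i=7: 40
  i=8: 114   i=9: 73     …   i=13: 18
  i=14: 120
Match at i=14, j=3: x = 14·16 + 3 = 227.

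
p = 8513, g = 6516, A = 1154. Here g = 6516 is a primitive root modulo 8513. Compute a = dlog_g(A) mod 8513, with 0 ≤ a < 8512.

4926

Baby-step giant-step with m = ceil(sqrt(8512)) = 93.
Baby table (6516^j mod 8513 for j=0..92):
  0:1  1:6516  2:3925  3:2248  4:5608  5:3932  6:5295  7:7544
  8:2642  9:1986  10:1016  11:5655  12:3716  13:2484  14:2531  15:2315
  16:8017  17:3004  18:2677  19:195  20:2183  21:7718  22:4197  23:3896
  24:570  25:2452  26:6844  27:4410  28:4185  29:2321  30:4548  31:1015
  32:7652  33:8304  34:236  35:5436  36:6896  37:2722  38:3973  39:35
  40:6722  41:1167  42:2063  43:481  44:1412  45:6552  46:137  47:7340
  48:1406  49:1508  50:2126  51:2365  52:1810  53:3455  54:4408  55:8179
  56:2984  57:52  58:6825  59:8301  60:6227  61:2174  62:152  63:2924
  64:690  65:1176  66:1116  67:1754  68:4618  69:5946  70:1473  71:3917
  72:1198  73:8260  74:2974  75:2996  76:1627  77:2847  78:1225  79:5419
  80:6793  81:4101  82:8322  83:6855  84:7982  85:4795  86:1510  87:6645
  88:1702  89:6306  90:6158  91:3759  92:1743
Giant step factor: 6516^(-93) ≡ 7691 (mod 8513).
Scan 1154·7691^i mod 8513 for i = 0, 1, …:
  i=0: 1154   i=1: 4868   i=2: 8127   i=3: 2311
  i=4: 7270   i=5: 186   i=6: 342   i=7: 8318
  i=8: 7056   i=9: 5834     …   i=51: 5440
  i=52: 6158
Match at i=52, j=90: a = 52·93 + 90 = 4926.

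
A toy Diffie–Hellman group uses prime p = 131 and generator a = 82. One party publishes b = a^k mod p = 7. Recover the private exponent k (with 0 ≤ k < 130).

98

Baby-step giant-step with m = ceil(sqrt(130)) = 12.
Baby table (82^j mod 131 for j=0..11):
  0:1  1:82  2:43  3:120  4:15  5:51  6:121  7:97
  8:94  9:110  10:112  11:14
Giant step factor: 82^(-12) ≡ 38 (mod 131).
Scan 7·38^i mod 131 for i = 0, 1, …:
  i=0: 7   i=1: 4   i=2: 21   i=3: 12
  i=4: 63   i=5: 36   i=6: 58   i=7: 108
  i=8: 43
Match at i=8, j=2: k = 8·12 + 2 = 98.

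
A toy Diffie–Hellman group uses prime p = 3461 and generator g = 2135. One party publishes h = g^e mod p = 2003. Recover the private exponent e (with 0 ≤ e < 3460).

Baby-step giant-step with m = ceil(sqrt(3460)) = 59.
Baby table (2135^j mod 3461 for j=0..58):
  0:1  1:2135  2:88  3:986  4:822  5:243  6:3116  7:618
  8:789  9:2469  10:212  11:2690  12:1351  13:1372  14:1214  15:3062
  16:3002  17:2959  18:1140  19:817  20:3412  21:2676  22:2610  23:140
  24:1254  25:1937  26:3061  27:867  28:2871  29:154  30:3456  31:3169
  32:3021  33:1992  34:2812  35:2246  36:1725  37:371  38:2977  39:1499
  40:2401  41:394  42:167  43:62  44:852  45:1995  46:2295  47:2510
  48:1222  49:2837  50:245  51:464  52:794  53:2761  54:652  55:698
  56:2000  57:2587  58:2950
Giant step factor: 2135^(-59) ≡ 2162 (mod 3461).
Scan 2003·2162^i mod 3461 for i = 0, 1, …:
  i=0: 2003   i=1: 775   i=2: 426   i=3: 386
  i=4: 431   i=5: 813   i=6: 2979   i=7: 3138
  i=8: 796   i=9: 835     …   i=38: 3083
  i=39: 3021
Match at i=39, j=32: e = 39·59 + 32 = 2333.

2333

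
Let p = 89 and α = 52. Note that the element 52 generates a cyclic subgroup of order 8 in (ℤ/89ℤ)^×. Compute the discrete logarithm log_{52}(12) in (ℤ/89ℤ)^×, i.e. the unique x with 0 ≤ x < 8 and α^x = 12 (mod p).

7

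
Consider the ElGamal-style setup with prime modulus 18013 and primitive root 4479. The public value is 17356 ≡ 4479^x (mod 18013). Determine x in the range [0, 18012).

8018

Baby-step giant-step with m = ceil(sqrt(18012)) = 135.
Baby table (4479^j mod 18013 for j=0..134):
  0:1  1:4479  2:12972  3:9663  4:13351  5:13982  6:12190  7:1607
  8:10566  9:4963  10:1235  11:1574  12:6863  13:9199  14:6590  15:11316
  16:13795  17:3215  18:7598  19:4885  20:12133  21:16499  22:9695  23:12575
  24:14787  25:15185  26:14540  27:7665  28:16770  29:16633  30:15452  31:3562
  32:12693  33:2919  34:14776  35:1942  36:15952  37:9450  38:14013  39:6935
  40:7453  41:3898  42:4545  43:2365  44:1191  45:2641  46:12511  47:16339
  48:13575  49:8550  50:17825  51:4559  52:11032  53:2669  54:11832  55:1282
  56:13944  57:4105  58:13035  59:3632  60:1989  61:10309  62:6692  63:17849
  64:3977  65:16139  66:412  67:8022  68:12616  69:283  70:6647  71:14437
  72:14666  73:13616  74:12059  75:9287  76:4456  77:20  78:17528  79:7258
  80:13130  81:14838  82:9445  83:9631  84:14127  85:13177  86:9195  87:6687
  88:13467  89:11169  90:3850  91:5709  92:10164  93:5705  94:10261  95:7856
  96:7635  97:8491  98:5746  99:13770  100:17331  101:7532  102:15492  103:2592
  104:9196  105:11166  106:8426  107:2819  108:17201  109:1678  110:4341  111:7312
  112:2814  113:12819  114:8870  115:10065  116:12609  117:4956  118:5908  119:835
  120:11274  121:5807  122:16794  123:16051  124:2546  125:1305  126:8883  127:14253
  128:1115  129:4484  130:17354  131:2471  132:7627  133:8685  134:10048
Giant step factor: 4479^(-135) ≡ 2489 (mod 18013).
Scan 17356·2489^i mod 18013 for i = 0, 1, …:
  i=0: 17356   i=1: 3910   i=2: 4970   i=3: 13412
  i=4: 4379   i=5: 1466   i=6: 10248   i=7: 864
  i=8: 6949   i=9: 3581     …   i=58: 2136
  i=59: 2669
Match at i=59, j=53: x = 59·135 + 53 = 8018.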